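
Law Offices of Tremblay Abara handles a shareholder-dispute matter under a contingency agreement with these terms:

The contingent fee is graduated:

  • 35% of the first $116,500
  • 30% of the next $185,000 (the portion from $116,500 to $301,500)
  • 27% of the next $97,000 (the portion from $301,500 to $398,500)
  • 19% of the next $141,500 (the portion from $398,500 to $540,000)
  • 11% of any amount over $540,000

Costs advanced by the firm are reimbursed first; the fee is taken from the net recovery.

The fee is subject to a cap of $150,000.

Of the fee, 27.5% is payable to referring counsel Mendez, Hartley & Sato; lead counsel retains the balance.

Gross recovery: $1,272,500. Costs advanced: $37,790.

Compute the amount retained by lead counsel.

$108,750.00

Fee base (net of costs): $1,272,500 − $37,790 = $1,234,710
First $116,500 at 35% = $40,775.00
Next $185,000 at 30% = $55,500.00
Next $97,000 at 27% = $26,190.00
Next $141,500 at 19% = $26,885.00
Remaining $694,710 at 11% = $76,418.10
Fee: $40,775.00 + $55,500.00 + $26,190.00 + $26,885.00 + $76,418.10 = $225,768.10
$225,768.10 exceeds the $150,000 cap, so the fee is capped at $150,000.00.
Referral share: 27.5% of $150,000.00 = $41,250.00; lead counsel retains $150,000.00 − $41,250.00 = $108,750.00.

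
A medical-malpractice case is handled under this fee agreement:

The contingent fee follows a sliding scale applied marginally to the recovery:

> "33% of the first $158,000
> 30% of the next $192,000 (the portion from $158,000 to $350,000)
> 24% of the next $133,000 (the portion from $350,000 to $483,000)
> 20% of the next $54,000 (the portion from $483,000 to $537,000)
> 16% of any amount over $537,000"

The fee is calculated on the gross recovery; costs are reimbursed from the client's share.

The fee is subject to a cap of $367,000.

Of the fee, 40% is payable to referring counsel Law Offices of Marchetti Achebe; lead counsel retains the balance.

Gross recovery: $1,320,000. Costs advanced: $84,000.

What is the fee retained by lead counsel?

$166,644.00

Fee base is the gross recovery, $1,320,000; costs are reimbursed separately.
First $158,000 at 33% = $52,140.00
Next $192,000 at 30% = $57,600.00
Next $133,000 at 24% = $31,920.00
Next $54,000 at 20% = $10,800.00
Remaining $783,000 at 16% = $125,280.00
Fee: $52,140.00 + $57,600.00 + $31,920.00 + $10,800.00 + $125,280.00 = $277,740.00
$277,740.00 is under the $367,000 cap.
Referral share: 40% of $277,740.00 = $111,096.00; lead counsel retains $277,740.00 − $111,096.00 = $166,644.00.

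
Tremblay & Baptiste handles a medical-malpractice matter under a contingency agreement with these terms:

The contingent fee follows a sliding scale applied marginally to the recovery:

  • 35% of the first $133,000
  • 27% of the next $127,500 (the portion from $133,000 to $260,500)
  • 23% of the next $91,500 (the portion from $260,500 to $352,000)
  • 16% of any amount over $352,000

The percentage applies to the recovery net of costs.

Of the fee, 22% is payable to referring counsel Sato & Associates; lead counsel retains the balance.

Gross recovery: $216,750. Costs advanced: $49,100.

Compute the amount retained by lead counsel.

$43,606.29

Fee base (net of costs): $216,750 − $49,100 = $167,650
First $133,000 at 35% = $46,550.00
Remaining $34,650 at 27% = $9,355.50
Fee: $46,550.00 + $9,355.50 = $55,905.50
Referral share: 22% of $55,905.50 = $12,299.21; lead counsel retains $55,905.50 − $12,299.21 = $43,606.29.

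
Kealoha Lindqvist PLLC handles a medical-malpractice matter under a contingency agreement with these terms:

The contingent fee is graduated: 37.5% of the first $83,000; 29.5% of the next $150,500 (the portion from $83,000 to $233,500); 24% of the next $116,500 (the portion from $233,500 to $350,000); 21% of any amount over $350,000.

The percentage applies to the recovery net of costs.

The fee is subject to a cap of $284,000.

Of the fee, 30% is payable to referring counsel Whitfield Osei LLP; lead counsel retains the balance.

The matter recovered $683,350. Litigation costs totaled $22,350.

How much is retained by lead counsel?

Fee base (net of costs): $683,350 − $22,350 = $661,000
First $83,000 at 37.5% = $31,125.00
Next $150,500 at 29.5% = $44,397.50
Next $116,500 at 24% = $27,960.00
Remaining $311,000 at 21% = $65,310.00
Fee: $31,125.00 + $44,397.50 + $27,960.00 + $65,310.00 = $168,792.50
$168,792.50 is under the $284,000 cap.
Referral share: 30% of $168,792.50 = $50,637.75; lead counsel retains $168,792.50 − $50,637.75 = $118,154.75.

$118,154.75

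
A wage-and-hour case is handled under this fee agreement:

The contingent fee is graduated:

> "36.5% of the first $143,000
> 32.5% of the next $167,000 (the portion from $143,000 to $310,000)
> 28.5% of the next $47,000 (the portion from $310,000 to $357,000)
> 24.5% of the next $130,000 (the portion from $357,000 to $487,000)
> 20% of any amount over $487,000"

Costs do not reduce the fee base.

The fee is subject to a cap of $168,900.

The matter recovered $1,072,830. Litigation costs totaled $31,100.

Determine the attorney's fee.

Fee base is the gross recovery, $1,072,830; costs are reimbursed separately.
First $143,000 at 36.5% = $52,195.00
Next $167,000 at 32.5% = $54,275.00
Next $47,000 at 28.5% = $13,395.00
Next $130,000 at 24.5% = $31,850.00
Remaining $585,830 at 20% = $117,166.00
Fee: $52,195.00 + $54,275.00 + $13,395.00 + $31,850.00 + $117,166.00 = $268,881.00
$268,881.00 exceeds the $168,900 cap, so the fee is capped at $168,900.00.

$168,900.00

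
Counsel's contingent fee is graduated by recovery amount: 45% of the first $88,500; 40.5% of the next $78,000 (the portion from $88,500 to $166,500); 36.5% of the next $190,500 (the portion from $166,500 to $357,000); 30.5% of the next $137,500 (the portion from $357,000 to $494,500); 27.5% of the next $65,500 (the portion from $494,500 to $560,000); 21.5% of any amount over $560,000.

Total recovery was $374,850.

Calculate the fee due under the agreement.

$146,391.75

First $88,500 at 45% = $39,825.00
Next $78,000 at 40.5% = $31,590.00
Next $190,500 at 36.5% = $69,532.50
Remaining $17,850 at 30.5% = $5,444.25
Fee: $39,825.00 + $31,590.00 + $69,532.50 + $5,444.25 = $146,391.75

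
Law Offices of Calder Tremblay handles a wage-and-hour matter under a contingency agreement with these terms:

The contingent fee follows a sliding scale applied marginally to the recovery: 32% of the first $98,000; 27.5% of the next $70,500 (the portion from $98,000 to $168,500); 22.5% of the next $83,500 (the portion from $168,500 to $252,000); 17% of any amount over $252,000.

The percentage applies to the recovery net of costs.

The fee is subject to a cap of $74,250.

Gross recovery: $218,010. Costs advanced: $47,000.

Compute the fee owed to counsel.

Fee base (net of costs): $218,010 − $47,000 = $171,010
First $98,000 at 32% = $31,360.00
Next $70,500 at 27.5% = $19,387.50
Remaining $2,510 at 22.5% = $564.75
Fee: $31,360.00 + $19,387.50 + $564.75 = $51,312.25
$51,312.25 is under the $74,250 cap.

$51,312.25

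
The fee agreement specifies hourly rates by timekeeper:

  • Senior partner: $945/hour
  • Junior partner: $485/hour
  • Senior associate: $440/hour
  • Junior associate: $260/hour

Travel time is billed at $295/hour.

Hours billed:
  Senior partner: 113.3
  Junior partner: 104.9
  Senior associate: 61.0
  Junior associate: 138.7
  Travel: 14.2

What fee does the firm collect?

Senior partner: 113.3 × $945 = $107,068.50
Junior partner: 104.9 × $485 = $50,876.50
Senior associate: 61.0 × $440 = $26,840.00
Junior associate: 138.7 × $260 = $36,062.00
Subtotal: $107,068.50 + $50,876.50 + $26,840.00 + $36,062.00 = $220,847.00
Travel: 14.2 × $295 = $4,189.00
Total: $220,847.00 + $4,189.00 = $225,036.00

$225,036.00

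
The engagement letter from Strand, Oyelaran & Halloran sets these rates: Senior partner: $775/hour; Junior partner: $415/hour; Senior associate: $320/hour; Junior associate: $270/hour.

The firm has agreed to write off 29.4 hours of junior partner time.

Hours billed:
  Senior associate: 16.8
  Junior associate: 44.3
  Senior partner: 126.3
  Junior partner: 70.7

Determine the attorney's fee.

$132,359.00

Senior partner: 126.3 × $775 = $97,882.50
Junior partner: 70.7 × $415 = $29,340.50
Senior associate: 16.8 × $320 = $5,376.00
Junior associate: 44.3 × $270 = $11,961.00
Subtotal: $144,560.00
Write-off: 29.4 × $415 = $12,201.00
Total: $144,560.00 − $12,201.00 = $132,359.00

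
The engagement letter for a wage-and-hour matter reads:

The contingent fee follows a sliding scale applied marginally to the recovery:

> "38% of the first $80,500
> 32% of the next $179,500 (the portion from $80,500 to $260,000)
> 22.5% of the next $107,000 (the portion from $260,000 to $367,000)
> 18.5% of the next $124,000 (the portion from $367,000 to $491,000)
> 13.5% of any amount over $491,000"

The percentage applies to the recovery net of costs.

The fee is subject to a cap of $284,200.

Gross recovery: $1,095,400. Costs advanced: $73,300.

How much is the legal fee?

Fee base (net of costs): $1,095,400 − $73,300 = $1,022,100
First $80,500 at 38% = $30,590.00
Next $179,500 at 32% = $57,440.00
Next $107,000 at 22.5% = $24,075.00
Next $124,000 at 18.5% = $22,940.00
Remaining $531,100 at 13.5% = $71,698.50
Fee: $30,590.00 + $57,440.00 + $24,075.00 + $22,940.00 + $71,698.50 = $206,743.50
$206,743.50 is under the $284,200 cap.

$206,743.50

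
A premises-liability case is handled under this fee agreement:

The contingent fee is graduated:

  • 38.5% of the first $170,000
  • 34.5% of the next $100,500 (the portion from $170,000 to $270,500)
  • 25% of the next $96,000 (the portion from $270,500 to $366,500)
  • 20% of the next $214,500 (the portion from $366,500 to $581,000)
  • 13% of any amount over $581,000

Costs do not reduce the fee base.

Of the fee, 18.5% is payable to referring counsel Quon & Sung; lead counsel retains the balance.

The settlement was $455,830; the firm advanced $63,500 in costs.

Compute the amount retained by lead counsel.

$115,720.63

Fee base is the gross recovery, $455,830; costs are reimbursed separately.
First $170,000 at 38.5% = $65,450.00
Next $100,500 at 34.5% = $34,672.50
Next $96,000 at 25% = $24,000.00
Remaining $89,330 at 20% = $17,866.00
Fee: $65,450.00 + $34,672.50 + $24,000.00 + $17,866.00 = $141,988.50
Referral share: 18.5% of $141,988.50 = $26,267.87; lead counsel retains $141,988.50 − $26,267.87 = $115,720.63.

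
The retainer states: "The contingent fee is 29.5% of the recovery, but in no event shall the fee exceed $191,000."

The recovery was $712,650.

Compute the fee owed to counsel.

$191,000.00

29.5% of $712,650 = $210,231.75
That exceeds the $191,000 cap, so the fee is capped at $191,000.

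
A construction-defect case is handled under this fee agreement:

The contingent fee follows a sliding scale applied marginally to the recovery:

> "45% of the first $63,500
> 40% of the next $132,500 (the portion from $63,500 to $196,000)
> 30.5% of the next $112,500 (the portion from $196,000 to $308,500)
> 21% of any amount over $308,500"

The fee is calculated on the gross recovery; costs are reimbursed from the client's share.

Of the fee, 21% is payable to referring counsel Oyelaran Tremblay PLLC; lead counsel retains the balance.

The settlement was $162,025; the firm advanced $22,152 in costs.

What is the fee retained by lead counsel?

$53,708.15

Fee base is the gross recovery, $162,025; costs are reimbursed separately.
First $63,500 at 45% = $28,575.00
Remaining $98,525 at 40% = $39,410.00
Fee: $28,575.00 + $39,410.00 = $67,985.00
Referral share: 21% of $67,985.00 = $14,276.85; lead counsel retains $67,985.00 − $14,276.85 = $53,708.15.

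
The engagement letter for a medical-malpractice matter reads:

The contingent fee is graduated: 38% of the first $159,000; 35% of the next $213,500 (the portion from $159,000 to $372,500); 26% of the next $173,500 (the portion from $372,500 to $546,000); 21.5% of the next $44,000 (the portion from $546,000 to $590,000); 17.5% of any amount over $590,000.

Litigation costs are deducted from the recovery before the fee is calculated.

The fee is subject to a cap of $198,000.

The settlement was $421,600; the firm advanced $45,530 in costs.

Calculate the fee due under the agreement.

Fee base (net of costs): $421,600 − $45,530 = $376,070
First $159,000 at 38% = $60,420.00
Next $213,500 at 35% = $74,725.00
Remaining $3,570 at 26% = $928.20
Fee: $60,420.00 + $74,725.00 + $928.20 = $136,073.20
$136,073.20 is under the $198,000 cap.

$136,073.20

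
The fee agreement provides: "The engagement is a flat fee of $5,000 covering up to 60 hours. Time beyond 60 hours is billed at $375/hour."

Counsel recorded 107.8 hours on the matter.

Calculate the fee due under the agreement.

Flat fee: $5,000.00
Excess hours: 107.8 − 60 = 47.8
Overrun: 47.8 × $375 = $17,925.00
Total: $5,000.00 + $17,925.00 = $22,925.00

$22,925.00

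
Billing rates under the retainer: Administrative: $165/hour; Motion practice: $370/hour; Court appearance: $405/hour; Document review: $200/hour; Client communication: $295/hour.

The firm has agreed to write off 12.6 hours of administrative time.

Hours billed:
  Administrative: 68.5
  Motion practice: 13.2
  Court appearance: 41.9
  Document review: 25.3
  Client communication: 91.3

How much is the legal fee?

$63,070.50

Administrative: 68.5 × $165 = $11,302.50
Motion practice: 13.2 × $370 = $4,884.00
Court appearance: 41.9 × $405 = $16,969.50
Document review: 25.3 × $200 = $5,060.00
Client communication: 91.3 × $295 = $26,933.50
Subtotal: $65,149.50
Write-off: 12.6 × $165 = $2,079.00
Total: $65,149.50 − $2,079.00 = $63,070.50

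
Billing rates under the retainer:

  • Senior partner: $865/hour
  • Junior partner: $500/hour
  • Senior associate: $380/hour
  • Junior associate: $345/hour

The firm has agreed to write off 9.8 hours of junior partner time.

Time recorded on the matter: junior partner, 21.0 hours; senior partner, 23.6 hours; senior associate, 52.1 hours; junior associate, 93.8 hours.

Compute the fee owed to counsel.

Senior partner: 23.6 × $865 = $20,414.00
Junior partner: 21.0 × $500 = $10,500.00
Senior associate: 52.1 × $380 = $19,798.00
Junior associate: 93.8 × $345 = $32,361.00
Subtotal: $83,073.00
Write-off: 9.8 × $500 = $4,900.00
Total: $83,073.00 − $4,900.00 = $78,173.00

$78,173.00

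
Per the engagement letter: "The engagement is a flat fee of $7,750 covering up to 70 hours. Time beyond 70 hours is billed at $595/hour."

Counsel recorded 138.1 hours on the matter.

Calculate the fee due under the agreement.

$48,269.50

Flat fee: $7,750.00
Excess hours: 138.1 − 70 = 68.1
Overrun: 68.1 × $595 = $40,519.50
Total: $7,750.00 + $40,519.50 = $48,269.50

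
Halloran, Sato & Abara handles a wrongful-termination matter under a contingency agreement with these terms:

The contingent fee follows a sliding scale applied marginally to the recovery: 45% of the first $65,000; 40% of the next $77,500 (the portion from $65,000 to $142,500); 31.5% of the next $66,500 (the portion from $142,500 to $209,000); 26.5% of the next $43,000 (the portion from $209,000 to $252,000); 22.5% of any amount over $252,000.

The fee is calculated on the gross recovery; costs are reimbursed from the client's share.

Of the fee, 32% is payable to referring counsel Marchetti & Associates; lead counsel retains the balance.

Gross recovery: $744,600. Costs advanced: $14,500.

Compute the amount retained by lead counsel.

Fee base is the gross recovery, $744,600; costs are reimbursed separately.
First $65,000 at 45% = $29,250.00
Next $77,500 at 40% = $31,000.00
Next $66,500 at 31.5% = $20,947.50
Next $43,000 at 26.5% = $11,395.00
Remaining $492,600 at 22.5% = $110,835.00
Fee: $29,250.00 + $31,000.00 + $20,947.50 + $11,395.00 + $110,835.00 = $203,427.50
Referral share: 32% of $203,427.50 = $65,096.80; lead counsel retains $203,427.50 − $65,096.80 = $138,330.70.

$138,330.70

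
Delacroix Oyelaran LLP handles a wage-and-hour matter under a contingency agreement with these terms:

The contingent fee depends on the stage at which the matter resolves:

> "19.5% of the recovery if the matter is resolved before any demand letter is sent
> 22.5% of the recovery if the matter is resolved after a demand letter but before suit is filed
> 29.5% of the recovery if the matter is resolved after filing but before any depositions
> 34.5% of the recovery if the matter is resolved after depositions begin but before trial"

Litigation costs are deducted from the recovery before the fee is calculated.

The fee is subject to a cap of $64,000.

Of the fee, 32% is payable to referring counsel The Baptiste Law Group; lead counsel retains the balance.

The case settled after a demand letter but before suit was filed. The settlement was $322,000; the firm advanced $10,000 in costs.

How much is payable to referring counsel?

$20,480.00

Fee base (net of costs): $322,000 − $10,000 = $312,000
The matter settled after a demand letter but before suit was filed, so the 22.5% rate applies.
$312,000 × 22.5% = $70,200.00
$70,200.00 exceeds the $64,000 cap, so the fee is capped at $64,000.00.
Referral share: 32% of $64,000.00 = $20,480.00; lead counsel retains $64,000.00 − $20,480.00 = $43,520.00.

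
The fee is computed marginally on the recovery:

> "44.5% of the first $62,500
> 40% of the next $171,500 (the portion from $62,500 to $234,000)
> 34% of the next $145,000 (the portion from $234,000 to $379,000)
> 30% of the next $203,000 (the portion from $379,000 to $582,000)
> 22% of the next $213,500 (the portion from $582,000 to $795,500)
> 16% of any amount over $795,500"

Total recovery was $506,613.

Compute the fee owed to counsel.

$183,996.40

First $62,500 at 44.5% = $27,812.50
Next $171,500 at 40% = $68,600.00
Next $145,000 at 34% = $49,300.00
Remaining $127,613 at 30% = $38,283.90
Fee: $27,812.50 + $68,600.00 + $49,300.00 + $38,283.90 = $183,996.40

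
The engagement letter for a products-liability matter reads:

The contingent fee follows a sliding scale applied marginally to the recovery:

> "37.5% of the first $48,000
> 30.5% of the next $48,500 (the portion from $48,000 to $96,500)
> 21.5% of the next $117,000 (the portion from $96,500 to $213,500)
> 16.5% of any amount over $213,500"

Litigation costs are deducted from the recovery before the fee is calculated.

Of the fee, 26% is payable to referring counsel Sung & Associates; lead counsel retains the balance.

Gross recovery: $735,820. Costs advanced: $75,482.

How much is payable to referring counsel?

$34,235.70

Fee base (net of costs): $735,820 − $75,482 = $660,338
First $48,000 at 37.5% = $18,000.00
Next $48,500 at 30.5% = $14,792.50
Next $117,000 at 21.5% = $25,155.00
Remaining $446,838 at 16.5% = $73,728.27
Fee: $18,000.00 + $14,792.50 + $25,155.00 + $73,728.27 = $131,675.77
Referral share: 26% of $131,675.77 = $34,235.70; lead counsel retains $131,675.77 − $34,235.70 = $97,440.07.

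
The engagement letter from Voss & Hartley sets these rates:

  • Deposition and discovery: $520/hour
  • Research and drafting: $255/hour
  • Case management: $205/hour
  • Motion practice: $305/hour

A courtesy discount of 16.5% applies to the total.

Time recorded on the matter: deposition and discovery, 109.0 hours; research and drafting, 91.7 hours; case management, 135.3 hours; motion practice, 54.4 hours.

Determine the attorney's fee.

$103,867.32

Deposition and discovery: 109.0 × $520 = $56,680.00
Research and drafting: 91.7 × $255 = $23,383.50
Case management: 135.3 × $205 = $27,736.50
Motion practice: 54.4 × $305 = $16,592.00
Subtotal: $124,392.00
Less 16.5% discount: −$20,524.68
Total: $124,392.00 − $20,524.68 = $103,867.32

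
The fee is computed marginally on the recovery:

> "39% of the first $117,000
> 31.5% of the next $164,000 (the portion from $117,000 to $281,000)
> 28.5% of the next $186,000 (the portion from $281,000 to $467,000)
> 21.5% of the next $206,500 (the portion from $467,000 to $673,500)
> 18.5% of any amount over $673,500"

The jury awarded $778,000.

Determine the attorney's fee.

$214,030.00

First $117,000 at 39% = $45,630.00
Next $164,000 at 31.5% = $51,660.00
Next $186,000 at 28.5% = $53,010.00
Next $206,500 at 21.5% = $44,397.50
Remaining $104,500 at 18.5% = $19,332.50
Fee: $45,630.00 + $51,660.00 + $53,010.00 + $44,397.50 + $19,332.50 = $214,030.00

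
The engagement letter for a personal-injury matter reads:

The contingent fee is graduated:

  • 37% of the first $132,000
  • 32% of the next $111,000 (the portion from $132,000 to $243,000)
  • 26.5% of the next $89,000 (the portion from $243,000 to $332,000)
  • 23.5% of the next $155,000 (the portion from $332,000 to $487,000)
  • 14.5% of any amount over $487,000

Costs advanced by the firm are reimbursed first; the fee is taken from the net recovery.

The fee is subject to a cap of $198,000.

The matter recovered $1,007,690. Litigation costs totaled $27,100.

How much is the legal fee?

Fee base (net of costs): $1,007,690 − $27,100 = $980,590
First $132,000 at 37% = $48,840.00
Next $111,000 at 32% = $35,520.00
Next $89,000 at 26.5% = $23,585.00
Next $155,000 at 23.5% = $36,425.00
Remaining $493,590 at 14.5% = $71,570.55
Fee: $48,840.00 + $35,520.00 + $23,585.00 + $36,425.00 + $71,570.55 = $215,940.55
$215,940.55 exceeds the $198,000 cap, so the fee is capped at $198,000.00.

$198,000.00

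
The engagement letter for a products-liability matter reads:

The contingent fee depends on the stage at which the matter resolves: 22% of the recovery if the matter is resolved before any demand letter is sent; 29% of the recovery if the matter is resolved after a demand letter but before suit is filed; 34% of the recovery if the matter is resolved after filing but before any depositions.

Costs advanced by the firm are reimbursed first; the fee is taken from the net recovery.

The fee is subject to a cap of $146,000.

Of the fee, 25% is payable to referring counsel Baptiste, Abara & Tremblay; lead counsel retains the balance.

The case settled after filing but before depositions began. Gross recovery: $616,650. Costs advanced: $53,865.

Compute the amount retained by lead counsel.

Fee base (net of costs): $616,650 − $53,865 = $562,785
The matter settled after filing but before depositions began, so the 34% rate applies.
$562,785 × 34% = $191,346.90
$191,346.90 exceeds the $146,000 cap, so the fee is capped at $146,000.00.
Referral share: 25% of $146,000.00 = $36,500.00; lead counsel retains $146,000.00 − $36,500.00 = $109,500.00.

$109,500.00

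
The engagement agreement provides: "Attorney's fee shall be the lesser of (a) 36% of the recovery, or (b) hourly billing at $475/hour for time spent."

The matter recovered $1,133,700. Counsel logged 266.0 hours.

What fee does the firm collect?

$126,350.00

(a) 36% of $1,133,700 = $408,132.00
(b) 266.0 × $475 = $126,350.00
The lesser is (b): $126,350.00.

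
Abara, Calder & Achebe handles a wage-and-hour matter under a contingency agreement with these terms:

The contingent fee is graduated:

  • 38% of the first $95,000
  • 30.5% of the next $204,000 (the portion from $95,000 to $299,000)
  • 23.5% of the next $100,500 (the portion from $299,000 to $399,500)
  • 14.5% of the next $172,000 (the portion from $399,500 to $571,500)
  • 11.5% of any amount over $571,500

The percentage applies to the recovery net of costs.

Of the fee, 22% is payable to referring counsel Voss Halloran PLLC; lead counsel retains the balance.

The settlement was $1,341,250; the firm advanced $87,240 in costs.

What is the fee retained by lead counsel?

$175,785.60

Fee base (net of costs): $1,341,250 − $87,240 = $1,254,010
First $95,000 at 38% = $36,100.00
Next $204,000 at 30.5% = $62,220.00
Next $100,500 at 23.5% = $23,617.50
Next $172,000 at 14.5% = $24,940.00
Remaining $682,510 at 11.5% = $78,488.65
Fee: $36,100.00 + $62,220.00 + $23,617.50 + $24,940.00 + $78,488.65 = $225,366.15
Referral share: 22% of $225,366.15 = $49,580.55; lead counsel retains $225,366.15 − $49,580.55 = $175,785.60.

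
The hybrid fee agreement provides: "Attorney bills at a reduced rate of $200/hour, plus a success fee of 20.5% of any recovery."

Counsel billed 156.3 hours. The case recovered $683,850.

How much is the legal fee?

$171,449.25

Hourly: 156.3 × $200 = $31,260.00
Success fee: 20.5% of $683,850 = $140,189.25
Total: $31,260.00 + $140,189.25 = $171,449.25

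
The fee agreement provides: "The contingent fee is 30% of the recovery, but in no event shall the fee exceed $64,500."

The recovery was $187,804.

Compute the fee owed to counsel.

$56,341.20

30% of $187,804 = $56,341.20
That is under the $64,500 cap.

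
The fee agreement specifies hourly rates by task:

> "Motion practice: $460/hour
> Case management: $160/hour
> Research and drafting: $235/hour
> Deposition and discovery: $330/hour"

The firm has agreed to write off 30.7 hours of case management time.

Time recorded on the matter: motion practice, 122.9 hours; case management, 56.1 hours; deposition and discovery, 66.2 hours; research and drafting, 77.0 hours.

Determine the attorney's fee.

Motion practice: 122.9 × $460 = $56,534.00
Case management: 56.1 × $160 = $8,976.00
Research and drafting: 77.0 × $235 = $18,095.00
Deposition and discovery: 66.2 × $330 = $21,846.00
Subtotal: $105,451.00
Write-off: 30.7 × $160 = $4,912.00
Total: $105,451.00 − $4,912.00 = $100,539.00

$100,539.00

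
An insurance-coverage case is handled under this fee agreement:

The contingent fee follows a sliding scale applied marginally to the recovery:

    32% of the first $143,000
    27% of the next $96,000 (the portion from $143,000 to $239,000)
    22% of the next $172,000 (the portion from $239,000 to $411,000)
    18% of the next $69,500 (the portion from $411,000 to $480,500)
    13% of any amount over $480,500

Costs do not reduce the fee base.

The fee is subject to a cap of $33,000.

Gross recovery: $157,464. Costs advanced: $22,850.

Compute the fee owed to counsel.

Fee base is the gross recovery, $157,464; costs are reimbursed separately.
First $143,000 at 32% = $45,760.00
Remaining $14,464 at 27% = $3,905.28
Fee: $45,760.00 + $3,905.28 = $49,665.28
$49,665.28 exceeds the $33,000 cap, so the fee is capped at $33,000.00.

$33,000.00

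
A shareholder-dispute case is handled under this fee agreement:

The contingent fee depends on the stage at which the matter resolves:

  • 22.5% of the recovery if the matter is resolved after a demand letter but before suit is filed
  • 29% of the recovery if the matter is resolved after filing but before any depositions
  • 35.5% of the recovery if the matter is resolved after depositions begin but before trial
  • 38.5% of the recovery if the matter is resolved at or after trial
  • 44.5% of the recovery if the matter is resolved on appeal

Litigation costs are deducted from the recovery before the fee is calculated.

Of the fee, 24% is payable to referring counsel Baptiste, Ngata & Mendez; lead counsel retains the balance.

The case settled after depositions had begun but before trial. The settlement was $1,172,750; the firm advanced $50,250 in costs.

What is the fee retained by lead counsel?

Fee base (net of costs): $1,172,750 − $50,250 = $1,122,500
The matter settled after depositions had begun but before trial, so the 35.5% rate applies.
$1,122,500 × 35.5% = $398,487.50
Referral share: 24% of $398,487.50 = $95,637.00; lead counsel retains $398,487.50 − $95,637.00 = $302,850.50.

$302,850.50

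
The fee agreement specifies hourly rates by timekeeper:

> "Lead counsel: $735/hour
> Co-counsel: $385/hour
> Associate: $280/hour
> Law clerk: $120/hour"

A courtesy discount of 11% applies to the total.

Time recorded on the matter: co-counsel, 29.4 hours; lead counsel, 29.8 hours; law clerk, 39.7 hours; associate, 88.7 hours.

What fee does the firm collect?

Lead counsel: 29.8 × $735 = $21,903.00
Co-counsel: 29.4 × $385 = $11,319.00
Associate: 88.7 × $280 = $24,836.00
Law clerk: 39.7 × $120 = $4,764.00
Subtotal: $62,822.00
Less 11% discount: −$6,910.42
Total: $62,822.00 − $6,910.42 = $55,911.58

$55,911.58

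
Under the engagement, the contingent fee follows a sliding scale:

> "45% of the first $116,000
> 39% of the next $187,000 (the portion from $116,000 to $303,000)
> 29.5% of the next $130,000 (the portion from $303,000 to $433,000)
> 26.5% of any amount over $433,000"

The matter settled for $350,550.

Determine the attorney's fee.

$139,157.25

First $116,000 at 45% = $52,200.00
Next $187,000 at 39% = $72,930.00
Remaining $47,550 at 29.5% = $14,027.25
Fee: $52,200.00 + $72,930.00 + $14,027.25 = $139,157.25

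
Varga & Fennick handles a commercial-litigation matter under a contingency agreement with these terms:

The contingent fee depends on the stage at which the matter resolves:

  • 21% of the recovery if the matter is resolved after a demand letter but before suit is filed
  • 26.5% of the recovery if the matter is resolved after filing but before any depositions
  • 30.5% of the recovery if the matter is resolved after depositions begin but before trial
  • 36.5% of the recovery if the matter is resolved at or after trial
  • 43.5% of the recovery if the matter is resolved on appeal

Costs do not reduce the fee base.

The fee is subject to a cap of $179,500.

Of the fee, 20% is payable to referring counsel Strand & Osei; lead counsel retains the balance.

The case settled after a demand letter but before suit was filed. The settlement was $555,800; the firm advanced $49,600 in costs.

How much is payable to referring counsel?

Fee base is the gross recovery, $555,800; costs are reimbursed separately.
The matter settled after a demand letter but before suit was filed, so the 21% rate applies.
$555,800 × 21% = $116,718.00
$116,718.00 is under the $179,500 cap.
Referral share: 20% of $116,718.00 = $23,343.60; lead counsel retains $116,718.00 − $23,343.60 = $93,374.40.

$23,343.60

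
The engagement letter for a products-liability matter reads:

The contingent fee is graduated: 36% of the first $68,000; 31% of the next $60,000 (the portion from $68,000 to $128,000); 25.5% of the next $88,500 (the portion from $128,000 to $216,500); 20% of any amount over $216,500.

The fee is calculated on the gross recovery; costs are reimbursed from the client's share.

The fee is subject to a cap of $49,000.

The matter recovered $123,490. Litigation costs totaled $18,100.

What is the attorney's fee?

$41,681.90

Fee base is the gross recovery, $123,490; costs are reimbursed separately.
First $68,000 at 36% = $24,480.00
Remaining $55,490 at 31% = $17,201.90
Fee: $24,480.00 + $17,201.90 = $41,681.90
$41,681.90 is under the $49,000 cap.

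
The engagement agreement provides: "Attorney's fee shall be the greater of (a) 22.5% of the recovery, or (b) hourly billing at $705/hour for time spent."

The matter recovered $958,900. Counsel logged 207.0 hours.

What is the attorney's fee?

(a) 22.5% of $958,900 = $215,752.50
(b) 207.0 × $705 = $145,935.00
The greater is (a): $215,752.50.

$215,752.50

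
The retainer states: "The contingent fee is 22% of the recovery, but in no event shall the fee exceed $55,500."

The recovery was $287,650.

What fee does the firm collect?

22% of $287,650 = $63,283.00
That exceeds the $55,500 cap, so the fee is capped at $55,500.

$55,500.00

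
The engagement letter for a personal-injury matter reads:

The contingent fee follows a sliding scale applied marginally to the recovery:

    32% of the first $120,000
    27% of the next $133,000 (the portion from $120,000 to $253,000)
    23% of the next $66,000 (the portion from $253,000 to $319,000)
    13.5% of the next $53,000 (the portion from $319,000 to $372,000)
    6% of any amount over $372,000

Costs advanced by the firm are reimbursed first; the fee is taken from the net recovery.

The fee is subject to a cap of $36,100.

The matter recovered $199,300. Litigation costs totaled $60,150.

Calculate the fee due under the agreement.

Fee base (net of costs): $199,300 − $60,150 = $139,150
First $120,000 at 32% = $38,400.00
Remaining $19,150 at 27% = $5,170.50
Fee: $38,400.00 + $5,170.50 = $43,570.50
$43,570.50 exceeds the $36,100 cap, so the fee is capped at $36,100.00.

$36,100.00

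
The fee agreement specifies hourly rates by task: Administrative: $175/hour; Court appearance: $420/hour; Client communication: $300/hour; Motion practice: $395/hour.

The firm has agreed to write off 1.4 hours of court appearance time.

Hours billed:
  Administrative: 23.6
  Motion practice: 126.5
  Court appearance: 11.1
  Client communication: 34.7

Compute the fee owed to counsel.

Administrative: 23.6 × $175 = $4,130.00
Court appearance: 11.1 × $420 = $4,662.00
Client communication: 34.7 × $300 = $10,410.00
Motion practice: 126.5 × $395 = $49,967.50
Subtotal: $69,169.50
Write-off: 1.4 × $420 = $588.00
Total: $69,169.50 − $588.00 = $68,581.50

$68,581.50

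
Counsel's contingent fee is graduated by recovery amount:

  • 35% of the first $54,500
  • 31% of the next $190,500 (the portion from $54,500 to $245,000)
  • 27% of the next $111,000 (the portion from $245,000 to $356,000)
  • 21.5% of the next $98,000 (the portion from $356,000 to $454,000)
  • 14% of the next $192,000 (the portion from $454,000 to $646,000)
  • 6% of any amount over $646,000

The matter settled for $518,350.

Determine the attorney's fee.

$138,179.00

First $54,500 at 35% = $19,075.00
Next $190,500 at 31% = $59,055.00
Next $111,000 at 27% = $29,970.00
Next $98,000 at 21.5% = $21,070.00
Remaining $64,350 at 14% = $9,009.00
Fee: $19,075.00 + $59,055.00 + $29,970.00 + $21,070.00 + $9,009.00 = $138,179.00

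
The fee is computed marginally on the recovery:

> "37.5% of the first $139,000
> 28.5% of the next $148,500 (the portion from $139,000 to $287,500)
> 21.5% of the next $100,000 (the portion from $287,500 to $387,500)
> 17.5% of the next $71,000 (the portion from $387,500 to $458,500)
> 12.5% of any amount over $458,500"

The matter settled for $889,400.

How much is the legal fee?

First $139,000 at 37.5% = $52,125.00
Next $148,500 at 28.5% = $42,322.50
Next $100,000 at 21.5% = $21,500.00
Next $71,000 at 17.5% = $12,425.00
Remaining $430,900 at 12.5% = $53,862.50
Fee: $52,125.00 + $42,322.50 + $21,500.00 + $12,425.00 + $53,862.50 = $182,235.00

$182,235.00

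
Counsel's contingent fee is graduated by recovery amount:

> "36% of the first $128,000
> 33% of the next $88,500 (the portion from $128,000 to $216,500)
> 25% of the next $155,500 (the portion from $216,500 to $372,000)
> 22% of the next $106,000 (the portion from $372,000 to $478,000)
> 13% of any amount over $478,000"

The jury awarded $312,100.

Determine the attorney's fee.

$99,185.00

First $128,000 at 36% = $46,080.00
Next $88,500 at 33% = $29,205.00
Remaining $95,600 at 25% = $23,900.00
Fee: $46,080.00 + $29,205.00 + $23,900.00 = $99,185.00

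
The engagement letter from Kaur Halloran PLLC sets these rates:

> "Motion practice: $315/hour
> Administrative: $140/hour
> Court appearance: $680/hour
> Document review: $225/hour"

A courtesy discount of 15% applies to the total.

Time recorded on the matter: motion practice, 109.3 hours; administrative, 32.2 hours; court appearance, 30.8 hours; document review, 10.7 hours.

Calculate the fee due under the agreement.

Motion practice: 109.3 × $315 = $34,429.50
Administrative: 32.2 × $140 = $4,508.00
Court appearance: 30.8 × $680 = $20,944.00
Document review: 10.7 × $225 = $2,407.50
Subtotal: $62,289.00
Less 15% discount: −$9,343.35
Total: $62,289.00 − $9,343.35 = $52,945.65

$52,945.65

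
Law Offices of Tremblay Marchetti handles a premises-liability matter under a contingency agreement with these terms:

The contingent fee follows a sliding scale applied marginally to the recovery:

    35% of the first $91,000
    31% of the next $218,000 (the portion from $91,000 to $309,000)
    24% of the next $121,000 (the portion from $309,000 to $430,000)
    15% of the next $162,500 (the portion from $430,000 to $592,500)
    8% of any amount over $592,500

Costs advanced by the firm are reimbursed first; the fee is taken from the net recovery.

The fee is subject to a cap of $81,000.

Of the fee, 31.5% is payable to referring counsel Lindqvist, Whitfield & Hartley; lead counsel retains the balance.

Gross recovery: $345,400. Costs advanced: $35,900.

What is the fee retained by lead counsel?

$55,485.00

Fee base (net of costs): $345,400 − $35,900 = $309,500
First $91,000 at 35% = $31,850.00
Next $218,000 at 31% = $67,580.00
Remaining $500 at 24% = $120.00
Fee: $31,850.00 + $67,580.00 + $120.00 = $99,550.00
$99,550.00 exceeds the $81,000 cap, so the fee is capped at $81,000.00.
Referral share: 31.5% of $81,000.00 = $25,515.00; lead counsel retains $81,000.00 − $25,515.00 = $55,485.00.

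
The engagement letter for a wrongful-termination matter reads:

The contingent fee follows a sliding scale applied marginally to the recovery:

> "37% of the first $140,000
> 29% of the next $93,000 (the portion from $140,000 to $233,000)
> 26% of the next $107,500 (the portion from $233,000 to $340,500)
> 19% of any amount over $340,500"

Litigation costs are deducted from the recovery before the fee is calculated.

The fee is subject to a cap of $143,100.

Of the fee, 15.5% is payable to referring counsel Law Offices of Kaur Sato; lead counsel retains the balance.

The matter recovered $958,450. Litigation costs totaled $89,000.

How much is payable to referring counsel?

Fee base (net of costs): $958,450 − $89,000 = $869,450
First $140,000 at 37% = $51,800.00
Next $93,000 at 29% = $26,970.00
Next $107,500 at 26% = $27,950.00
Remaining $528,950 at 19% = $100,500.50
Fee: $51,800.00 + $26,970.00 + $27,950.00 + $100,500.50 = $207,220.50
$207,220.50 exceeds the $143,100 cap, so the fee is capped at $143,100.00.
Referral share: 15.5% of $143,100.00 = $22,180.50; lead counsel retains $143,100.00 − $22,180.50 = $120,919.50.

$22,180.50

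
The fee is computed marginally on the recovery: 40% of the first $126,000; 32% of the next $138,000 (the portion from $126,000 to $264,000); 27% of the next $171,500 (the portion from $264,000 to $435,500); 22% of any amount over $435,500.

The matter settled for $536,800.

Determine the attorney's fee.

$163,151.00

First $126,000 at 40% = $50,400.00
Next $138,000 at 32% = $44,160.00
Next $171,500 at 27% = $46,305.00
Remaining $101,300 at 22% = $22,286.00
Fee: $50,400.00 + $44,160.00 + $46,305.00 + $22,286.00 = $163,151.00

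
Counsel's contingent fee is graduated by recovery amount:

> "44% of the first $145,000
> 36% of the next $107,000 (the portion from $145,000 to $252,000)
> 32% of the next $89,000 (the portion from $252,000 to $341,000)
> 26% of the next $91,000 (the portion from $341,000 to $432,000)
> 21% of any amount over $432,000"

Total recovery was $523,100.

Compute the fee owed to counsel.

$173,591.00

First $145,000 at 44% = $63,800.00
Next $107,000 at 36% = $38,520.00
Next $89,000 at 32% = $28,480.00
Next $91,000 at 26% = $23,660.00
Remaining $91,100 at 21% = $19,131.00
Fee: $63,800.00 + $38,520.00 + $28,480.00 + $23,660.00 + $19,131.00 = $173,591.00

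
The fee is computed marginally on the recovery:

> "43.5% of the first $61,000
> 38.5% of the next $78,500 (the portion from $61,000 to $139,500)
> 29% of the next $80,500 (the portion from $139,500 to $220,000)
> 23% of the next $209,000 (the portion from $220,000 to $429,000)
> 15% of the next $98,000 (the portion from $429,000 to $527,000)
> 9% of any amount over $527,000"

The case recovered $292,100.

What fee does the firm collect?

$96,685.50

First $61,000 at 43.5% = $26,535.00
Next $78,500 at 38.5% = $30,222.50
Next $80,500 at 29% = $23,345.00
Remaining $72,100 at 23% = $16,583.00
Fee: $26,535.00 + $30,222.50 + $23,345.00 + $16,583.00 = $96,685.50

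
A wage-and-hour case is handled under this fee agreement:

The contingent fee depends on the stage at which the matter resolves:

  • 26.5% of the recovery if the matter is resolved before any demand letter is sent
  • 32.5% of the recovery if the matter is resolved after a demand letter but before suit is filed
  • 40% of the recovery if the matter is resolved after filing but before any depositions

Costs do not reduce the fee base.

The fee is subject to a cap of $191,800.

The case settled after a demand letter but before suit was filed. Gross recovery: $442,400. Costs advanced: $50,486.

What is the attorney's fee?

Fee base is the gross recovery, $442,400; costs are reimbursed separately.
The matter settled after a demand letter but before suit was filed, so the 32.5% rate applies.
$442,400 × 32.5% = $143,780.00
$143,780.00 is under the $191,800 cap.

$143,780.00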